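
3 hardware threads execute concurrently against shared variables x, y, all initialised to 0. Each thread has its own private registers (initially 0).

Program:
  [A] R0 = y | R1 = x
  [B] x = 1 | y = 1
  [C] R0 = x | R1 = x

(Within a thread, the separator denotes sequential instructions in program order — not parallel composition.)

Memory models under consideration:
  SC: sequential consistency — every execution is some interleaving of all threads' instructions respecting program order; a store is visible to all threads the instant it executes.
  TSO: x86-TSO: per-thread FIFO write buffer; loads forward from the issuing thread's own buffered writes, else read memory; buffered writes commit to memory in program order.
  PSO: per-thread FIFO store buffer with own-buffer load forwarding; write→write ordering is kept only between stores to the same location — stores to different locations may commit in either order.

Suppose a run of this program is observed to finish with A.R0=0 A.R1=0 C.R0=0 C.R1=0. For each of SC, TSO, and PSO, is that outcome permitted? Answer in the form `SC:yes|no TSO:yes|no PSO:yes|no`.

outcome vector order: (A.R0,A.R1,C.R0,C.R1)
under SC → (0,0,0,0), (0,0,0,1), (0,0,1,1), (0,1,0,0), (0,1,0,1), (0,1,1,1), (1,1,0,0), (1,1,0,1), (1,1,1,1)
under TSO → (0,0,0,0), (0,0,0,1), (0,0,1,1), (0,1,0,0), (0,1,0,1), (0,1,1,1), (1,1,0,0), (1,1,0,1), (1,1,1,1)
under PSO → (0,0,0,0), (0,0,0,1), (0,0,1,1), (0,1,0,0), (0,1,0,1), (0,1,1,1), (1,0,0,0), (1,0,0,1), (1,0,1,1), (1,1,0,0), (1,1,0,1), (1,1,1,1)
target (0,0,0,0) ∈ {SC,TSO,PSO}

SC:yes TSO:yes PSO:yes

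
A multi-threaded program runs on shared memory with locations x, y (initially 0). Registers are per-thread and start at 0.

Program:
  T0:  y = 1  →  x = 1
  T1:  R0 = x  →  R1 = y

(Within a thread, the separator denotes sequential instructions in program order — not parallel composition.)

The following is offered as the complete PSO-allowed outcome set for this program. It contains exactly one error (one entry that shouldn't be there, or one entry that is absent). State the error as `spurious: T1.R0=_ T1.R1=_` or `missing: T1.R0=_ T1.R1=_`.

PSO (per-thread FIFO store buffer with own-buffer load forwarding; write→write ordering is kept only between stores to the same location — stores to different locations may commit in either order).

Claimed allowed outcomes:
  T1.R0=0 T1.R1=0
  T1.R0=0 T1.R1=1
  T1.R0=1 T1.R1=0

outcome vector order: (T1.R0,T1.R1)
PSO (4): <0 0>; <0 1>; <1 0>; <1 1>
PSO∖claimed = {<1 1>}

missing: T1.R0=1 T1.R1=1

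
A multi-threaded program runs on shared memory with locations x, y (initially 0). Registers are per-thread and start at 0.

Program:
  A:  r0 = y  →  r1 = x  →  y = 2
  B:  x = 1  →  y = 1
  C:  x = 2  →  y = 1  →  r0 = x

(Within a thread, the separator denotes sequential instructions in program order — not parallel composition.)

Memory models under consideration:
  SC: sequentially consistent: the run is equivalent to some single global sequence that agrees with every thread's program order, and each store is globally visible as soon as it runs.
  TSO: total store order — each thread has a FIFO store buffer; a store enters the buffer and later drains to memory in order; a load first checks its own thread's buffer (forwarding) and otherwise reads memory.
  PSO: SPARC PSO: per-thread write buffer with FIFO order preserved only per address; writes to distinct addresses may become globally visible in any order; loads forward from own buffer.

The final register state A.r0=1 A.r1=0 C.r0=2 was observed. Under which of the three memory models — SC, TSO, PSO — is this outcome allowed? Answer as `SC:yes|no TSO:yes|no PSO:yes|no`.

outcome vector order: (A.r0,A.r1,C.r0)
SC: 10 outcomes — {0/0/1; 0/0/2; 0/1/1; 0/1/2; 0/2/1; 0/2/2; 1/1/1; 1/1/2; 1/2/1; 1/2/2}
TSO: 10 outcomes — {0/0/1; 0/0/2; 0/1/1; 0/1/2; 0/2/1; 0/2/2; 1/1/1; 1/1/2; 1/2/1; 1/2/2}
PSO: 12 outcomes — {0/0/1; 0/0/2; 0/1/1; 0/1/2; 0/2/1; 0/2/2; 1/0/1; 1/0/2; 1/1/1; 1/1/2; 1/2/1; 1/2/2}
target 1/0/2 ∈ {PSO}

SC:no TSO:no PSO:yes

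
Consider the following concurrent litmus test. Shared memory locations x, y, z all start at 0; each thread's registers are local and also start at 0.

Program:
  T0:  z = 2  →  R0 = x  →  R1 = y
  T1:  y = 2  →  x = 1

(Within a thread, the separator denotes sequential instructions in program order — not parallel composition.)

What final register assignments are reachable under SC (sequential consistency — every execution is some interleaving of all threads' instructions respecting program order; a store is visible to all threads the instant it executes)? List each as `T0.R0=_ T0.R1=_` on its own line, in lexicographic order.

T0.R0=0 T0.R1=0
T0.R0=0 T0.R1=2
T0.R0=1 T0.R1=2

outcome vector order: (T0.R0,T0.R1)
|SC outcomes| = 3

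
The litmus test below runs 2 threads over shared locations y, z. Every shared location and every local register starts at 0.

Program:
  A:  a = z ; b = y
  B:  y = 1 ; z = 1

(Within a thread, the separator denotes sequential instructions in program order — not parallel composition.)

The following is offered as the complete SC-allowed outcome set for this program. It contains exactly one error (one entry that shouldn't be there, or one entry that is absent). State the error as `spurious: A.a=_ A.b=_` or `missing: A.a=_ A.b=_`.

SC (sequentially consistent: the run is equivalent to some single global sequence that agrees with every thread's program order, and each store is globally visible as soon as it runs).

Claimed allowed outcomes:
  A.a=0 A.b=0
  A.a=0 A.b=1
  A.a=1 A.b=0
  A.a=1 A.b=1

outcome vector order: (A.a,A.b)
SC (3): 00 01 11
claimed∖SC = {10}

spurious: A.a=1 A.b=0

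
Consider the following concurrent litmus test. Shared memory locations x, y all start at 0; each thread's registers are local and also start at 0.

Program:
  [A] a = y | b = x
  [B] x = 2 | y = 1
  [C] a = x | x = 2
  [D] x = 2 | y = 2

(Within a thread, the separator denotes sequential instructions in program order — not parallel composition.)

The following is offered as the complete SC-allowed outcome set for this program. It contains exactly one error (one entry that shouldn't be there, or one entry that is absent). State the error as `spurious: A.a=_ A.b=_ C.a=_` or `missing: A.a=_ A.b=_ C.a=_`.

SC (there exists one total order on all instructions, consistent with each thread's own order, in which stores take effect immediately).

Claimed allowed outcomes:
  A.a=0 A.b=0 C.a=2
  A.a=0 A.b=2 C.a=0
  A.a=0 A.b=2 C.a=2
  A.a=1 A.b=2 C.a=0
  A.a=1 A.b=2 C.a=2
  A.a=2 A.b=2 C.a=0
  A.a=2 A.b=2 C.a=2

outcome vector order: (A.a,A.b,C.a)
SC: 8 outcomes — {<0 0 0>; <0 0 2>; <0 2 0>; <0 2 2>; <1 2 0>; <1 2 2>; <2 2 0>; <2 2 2>}
SC∖claimed = {<0 0 0>}

missing: A.a=0 A.b=0 C.a=0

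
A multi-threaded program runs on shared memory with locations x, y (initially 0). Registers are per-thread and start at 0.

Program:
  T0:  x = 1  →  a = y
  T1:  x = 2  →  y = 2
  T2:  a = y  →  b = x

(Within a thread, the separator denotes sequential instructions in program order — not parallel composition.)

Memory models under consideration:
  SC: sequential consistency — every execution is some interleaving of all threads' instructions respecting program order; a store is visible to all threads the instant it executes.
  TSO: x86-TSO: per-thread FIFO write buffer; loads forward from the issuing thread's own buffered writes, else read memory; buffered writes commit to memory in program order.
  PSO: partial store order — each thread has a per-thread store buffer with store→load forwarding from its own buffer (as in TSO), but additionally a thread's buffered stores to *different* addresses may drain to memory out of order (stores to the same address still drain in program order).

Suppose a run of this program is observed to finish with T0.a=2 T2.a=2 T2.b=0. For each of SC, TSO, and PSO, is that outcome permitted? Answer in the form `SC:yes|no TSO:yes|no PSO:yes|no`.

SC:no TSO:no PSO:yes

outcome vector order: (T0.a,T2.a,T2.b)
[SC] allowed = {(0,0,0), (0,0,1), (0,0,2), (0,2,1), (0,2,2), (2,0,0), (2,0,1), (2,0,2), (2,2,1), (2,2,2)}
[TSO] allowed = {(0,0,0), (0,0,1), (0,0,2), (0,2,1), (0,2,2), (2,0,0), (2,0,1), (2,0,2), (2,2,1), (2,2,2)}
[PSO] allowed = {(0,0,0), (0,0,1), (0,0,2), (0,2,0), (0,2,1), (0,2,2), (2,0,0), (2,0,1), (2,0,2), (2,2,0), (2,2,1), (2,2,2)}
target (2,2,0) ∈ {PSO}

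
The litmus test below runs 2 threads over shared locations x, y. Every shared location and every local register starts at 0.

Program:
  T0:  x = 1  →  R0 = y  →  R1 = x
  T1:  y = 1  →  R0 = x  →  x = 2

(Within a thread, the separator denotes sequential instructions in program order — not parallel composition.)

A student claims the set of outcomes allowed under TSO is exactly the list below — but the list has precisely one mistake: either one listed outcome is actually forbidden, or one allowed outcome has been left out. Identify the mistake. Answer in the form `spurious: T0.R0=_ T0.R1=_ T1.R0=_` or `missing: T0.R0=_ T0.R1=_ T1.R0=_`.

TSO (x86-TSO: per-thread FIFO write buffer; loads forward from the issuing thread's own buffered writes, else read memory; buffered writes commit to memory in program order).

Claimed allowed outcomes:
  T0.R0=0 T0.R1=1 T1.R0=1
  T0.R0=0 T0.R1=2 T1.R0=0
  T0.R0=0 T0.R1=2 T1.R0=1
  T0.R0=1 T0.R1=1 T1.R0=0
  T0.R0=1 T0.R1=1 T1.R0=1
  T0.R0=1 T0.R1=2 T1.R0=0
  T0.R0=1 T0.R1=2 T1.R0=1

missing: T0.R0=0 T0.R1=1 T1.R0=0

outcome vector order: (T0.R0,T0.R1,T1.R0)
under TSO → <0 1 0> <0 1 1> <0 2 0> <0 2 1> <1 1 0> <1 1 1> <1 2 0> <1 2 1>
TSO∖claimed = {<0 1 0>}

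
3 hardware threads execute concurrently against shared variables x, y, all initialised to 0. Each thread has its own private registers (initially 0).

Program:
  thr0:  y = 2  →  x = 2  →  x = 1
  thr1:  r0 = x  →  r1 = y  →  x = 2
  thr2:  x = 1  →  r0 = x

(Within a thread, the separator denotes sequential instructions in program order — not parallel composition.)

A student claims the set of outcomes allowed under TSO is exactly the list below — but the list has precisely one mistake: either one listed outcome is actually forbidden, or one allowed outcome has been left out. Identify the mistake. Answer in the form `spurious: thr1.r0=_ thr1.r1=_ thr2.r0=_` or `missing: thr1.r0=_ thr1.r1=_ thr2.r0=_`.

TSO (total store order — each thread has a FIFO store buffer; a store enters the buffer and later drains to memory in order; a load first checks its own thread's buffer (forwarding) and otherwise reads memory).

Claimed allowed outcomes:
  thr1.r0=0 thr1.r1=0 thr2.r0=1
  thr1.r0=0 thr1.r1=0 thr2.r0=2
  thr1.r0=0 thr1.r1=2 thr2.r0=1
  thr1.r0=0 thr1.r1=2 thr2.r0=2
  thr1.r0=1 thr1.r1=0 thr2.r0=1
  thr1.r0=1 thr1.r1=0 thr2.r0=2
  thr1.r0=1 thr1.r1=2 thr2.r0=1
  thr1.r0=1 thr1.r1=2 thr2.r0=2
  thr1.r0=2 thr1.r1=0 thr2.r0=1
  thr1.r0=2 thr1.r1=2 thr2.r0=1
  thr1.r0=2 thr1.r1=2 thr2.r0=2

spurious: thr1.r0=2 thr1.r1=0 thr2.r0=1

outcome vector order: (thr1.r0,thr1.r1,thr2.r0)
TSO (10): 0/0/1 0/0/2 0/2/1 0/2/2 1/0/1 1/0/2 1/2/1 1/2/2 2/2/1 2/2/2
claimed∖TSO = {2/0/1}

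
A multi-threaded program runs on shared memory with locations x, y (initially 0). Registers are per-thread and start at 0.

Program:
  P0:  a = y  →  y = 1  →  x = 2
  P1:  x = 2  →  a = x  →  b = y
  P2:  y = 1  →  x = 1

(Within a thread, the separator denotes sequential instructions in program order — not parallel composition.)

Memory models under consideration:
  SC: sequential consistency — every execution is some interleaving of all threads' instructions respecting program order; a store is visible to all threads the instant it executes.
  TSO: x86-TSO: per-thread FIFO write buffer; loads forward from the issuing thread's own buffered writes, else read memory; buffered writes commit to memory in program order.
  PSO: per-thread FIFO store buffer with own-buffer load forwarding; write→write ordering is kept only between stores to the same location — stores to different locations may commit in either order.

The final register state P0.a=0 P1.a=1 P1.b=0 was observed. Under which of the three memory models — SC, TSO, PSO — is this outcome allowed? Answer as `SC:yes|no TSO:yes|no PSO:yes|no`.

SC:no TSO:no PSO:yes

outcome vector order: (P0.a,P1.a,P1.b)
under SC → <0 1 1>, <0 2 0>, <0 2 1>, <1 1 1>, <1 2 0>, <1 2 1>
under TSO → <0 1 1>, <0 2 0>, <0 2 1>, <1 1 1>, <1 2 0>, <1 2 1>
under PSO → <0 1 0>, <0 1 1>, <0 2 0>, <0 2 1>, <1 1 0>, <1 1 1>, <1 2 0>, <1 2 1>
target <0 1 0> ∈ {PSO}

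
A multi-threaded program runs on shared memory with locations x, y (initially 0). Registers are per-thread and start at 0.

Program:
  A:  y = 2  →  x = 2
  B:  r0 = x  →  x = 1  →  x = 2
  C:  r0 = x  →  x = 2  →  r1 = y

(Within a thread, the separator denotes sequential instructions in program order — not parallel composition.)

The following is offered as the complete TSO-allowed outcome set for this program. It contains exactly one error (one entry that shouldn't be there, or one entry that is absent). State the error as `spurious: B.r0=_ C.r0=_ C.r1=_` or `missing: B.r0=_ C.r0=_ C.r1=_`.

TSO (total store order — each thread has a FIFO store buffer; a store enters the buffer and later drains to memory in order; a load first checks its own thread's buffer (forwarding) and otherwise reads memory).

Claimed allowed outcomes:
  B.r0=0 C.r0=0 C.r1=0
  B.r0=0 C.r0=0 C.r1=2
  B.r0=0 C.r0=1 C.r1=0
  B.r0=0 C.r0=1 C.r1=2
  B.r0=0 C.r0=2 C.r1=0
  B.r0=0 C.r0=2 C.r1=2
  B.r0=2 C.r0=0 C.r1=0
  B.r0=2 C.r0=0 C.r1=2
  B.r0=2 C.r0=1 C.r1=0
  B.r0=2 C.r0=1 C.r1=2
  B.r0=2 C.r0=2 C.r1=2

spurious: B.r0=2 C.r0=1 C.r1=0

outcome vector order: (B.r0,C.r0,C.r1)
TSO: 10 outcomes — {(0,0,0), (0,0,2), (0,1,0), (0,1,2), (0,2,0), (0,2,2), (2,0,0), (2,0,2), (2,1,2), (2,2,2)}
claimed∖TSO = {(2,1,0)}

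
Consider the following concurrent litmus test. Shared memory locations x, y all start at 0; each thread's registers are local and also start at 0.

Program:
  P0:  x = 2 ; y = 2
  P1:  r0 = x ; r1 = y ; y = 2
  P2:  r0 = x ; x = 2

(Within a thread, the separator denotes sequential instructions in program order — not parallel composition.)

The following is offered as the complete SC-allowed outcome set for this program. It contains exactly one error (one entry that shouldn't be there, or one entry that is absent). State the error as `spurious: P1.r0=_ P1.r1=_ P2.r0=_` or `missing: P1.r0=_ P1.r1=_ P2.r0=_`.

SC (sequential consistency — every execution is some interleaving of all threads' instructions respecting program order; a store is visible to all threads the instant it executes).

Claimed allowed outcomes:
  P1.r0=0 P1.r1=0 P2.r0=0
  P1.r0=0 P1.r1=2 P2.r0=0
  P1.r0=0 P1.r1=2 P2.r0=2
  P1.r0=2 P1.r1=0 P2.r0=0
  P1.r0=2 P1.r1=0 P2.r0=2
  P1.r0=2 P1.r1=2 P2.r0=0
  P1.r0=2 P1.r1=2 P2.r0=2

outcome vector order: (P1.r0,P1.r1,P2.r0)
SC: 8 outcomes — {0/0/0; 0/0/2; 0/2/0; 0/2/2; 2/0/0; 2/0/2; 2/2/0; 2/2/2}
SC∖claimed = {0/0/2}

missing: P1.r0=0 P1.r1=0 P2.r0=2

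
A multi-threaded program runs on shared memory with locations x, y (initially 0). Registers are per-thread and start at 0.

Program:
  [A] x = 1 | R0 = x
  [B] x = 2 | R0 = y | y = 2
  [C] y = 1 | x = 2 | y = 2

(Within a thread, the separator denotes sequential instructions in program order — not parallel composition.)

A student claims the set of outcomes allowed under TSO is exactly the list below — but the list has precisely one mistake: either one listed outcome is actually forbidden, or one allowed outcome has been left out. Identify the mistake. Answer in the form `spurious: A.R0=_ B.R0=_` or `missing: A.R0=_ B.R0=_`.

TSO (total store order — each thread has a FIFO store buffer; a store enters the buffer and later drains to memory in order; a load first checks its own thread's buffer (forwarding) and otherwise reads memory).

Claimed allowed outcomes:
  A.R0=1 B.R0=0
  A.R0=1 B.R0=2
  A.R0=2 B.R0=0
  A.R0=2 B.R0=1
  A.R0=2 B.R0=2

outcome vector order: (A.R0,B.R0)
under TSO → (1,0); (1,1); (1,2); (2,0); (2,1); (2,2)
TSO∖claimed = {(1,1)}

missing: A.R0=1 B.R0=1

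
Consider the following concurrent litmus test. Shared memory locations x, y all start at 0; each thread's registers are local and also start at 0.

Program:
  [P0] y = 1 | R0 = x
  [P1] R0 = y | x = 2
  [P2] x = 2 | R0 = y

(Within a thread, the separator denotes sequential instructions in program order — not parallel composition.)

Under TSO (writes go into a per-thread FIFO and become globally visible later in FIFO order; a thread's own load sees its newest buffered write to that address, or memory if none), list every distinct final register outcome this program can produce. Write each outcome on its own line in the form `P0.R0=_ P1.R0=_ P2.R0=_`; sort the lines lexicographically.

outcome vector order: (P0.R0,P1.R0,P2.R0)
|TSO outcomes| = 8

P0.R0=0 P1.R0=0 P2.R0=0
P0.R0=0 P1.R0=0 P2.R0=1
P0.R0=0 P1.R0=1 P2.R0=0
P0.R0=0 P1.R0=1 P2.R0=1
P0.R0=2 P1.R0=0 P2.R0=0
P0.R0=2 P1.R0=0 P2.R0=1
P0.R0=2 P1.R0=1 P2.R0=0
P0.R0=2 P1.R0=1 P2.R0=1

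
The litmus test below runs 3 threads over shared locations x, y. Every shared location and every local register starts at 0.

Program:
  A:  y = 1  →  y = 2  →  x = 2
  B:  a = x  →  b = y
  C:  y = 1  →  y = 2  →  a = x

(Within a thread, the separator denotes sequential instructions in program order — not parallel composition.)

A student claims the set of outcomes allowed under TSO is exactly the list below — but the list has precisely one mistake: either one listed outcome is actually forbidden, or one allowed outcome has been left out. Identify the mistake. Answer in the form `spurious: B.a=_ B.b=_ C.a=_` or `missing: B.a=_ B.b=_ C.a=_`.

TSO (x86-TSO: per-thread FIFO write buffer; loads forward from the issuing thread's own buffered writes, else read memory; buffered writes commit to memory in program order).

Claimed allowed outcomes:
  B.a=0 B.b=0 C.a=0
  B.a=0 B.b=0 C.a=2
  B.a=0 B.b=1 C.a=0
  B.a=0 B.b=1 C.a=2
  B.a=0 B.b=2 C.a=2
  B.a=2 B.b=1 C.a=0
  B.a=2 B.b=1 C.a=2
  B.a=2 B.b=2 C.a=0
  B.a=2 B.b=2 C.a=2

missing: B.a=0 B.b=2 C.a=0

outcome vector order: (B.a,B.b,C.a)
[TSO] allowed = {<0 0 0>; <0 0 2>; <0 1 0>; <0 1 2>; <0 2 0>; <0 2 2>; <2 1 0>; <2 1 2>; <2 2 0>; <2 2 2>}
TSO∖claimed = {<0 2 0>}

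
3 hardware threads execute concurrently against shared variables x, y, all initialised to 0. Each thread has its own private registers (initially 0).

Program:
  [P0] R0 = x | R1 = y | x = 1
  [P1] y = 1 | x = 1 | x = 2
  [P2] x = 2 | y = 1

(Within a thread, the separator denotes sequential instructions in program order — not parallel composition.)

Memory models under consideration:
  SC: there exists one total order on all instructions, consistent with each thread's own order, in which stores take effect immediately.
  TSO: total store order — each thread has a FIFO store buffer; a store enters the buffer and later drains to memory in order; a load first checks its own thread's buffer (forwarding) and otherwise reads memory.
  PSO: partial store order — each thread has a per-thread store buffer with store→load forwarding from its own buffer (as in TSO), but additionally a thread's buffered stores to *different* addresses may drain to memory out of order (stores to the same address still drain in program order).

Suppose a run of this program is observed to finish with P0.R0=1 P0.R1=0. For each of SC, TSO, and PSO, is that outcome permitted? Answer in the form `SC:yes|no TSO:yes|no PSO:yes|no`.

SC:no TSO:no PSO:yes

outcome vector order: (P0.R0,P0.R1)
[SC] allowed = {0/0; 0/1; 1/1; 2/0; 2/1}
[TSO] allowed = {0/0; 0/1; 1/1; 2/0; 2/1}
[PSO] allowed = {0/0; 0/1; 1/0; 1/1; 2/0; 2/1}
target 1/0 ∈ {PSO}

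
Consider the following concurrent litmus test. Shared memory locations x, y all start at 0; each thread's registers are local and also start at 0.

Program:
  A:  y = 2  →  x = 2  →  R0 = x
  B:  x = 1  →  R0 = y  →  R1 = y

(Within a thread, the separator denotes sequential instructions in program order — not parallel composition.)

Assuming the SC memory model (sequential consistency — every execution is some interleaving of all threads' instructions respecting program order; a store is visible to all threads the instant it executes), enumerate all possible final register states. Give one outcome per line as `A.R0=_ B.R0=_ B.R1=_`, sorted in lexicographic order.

A.R0=1 B.R0=2 B.R1=2
A.R0=2 B.R0=0 B.R1=0
A.R0=2 B.R0=0 B.R1=2
A.R0=2 B.R0=2 B.R1=2

outcome vector order: (A.R0,B.R0,B.R1)
|SC outcomes| = 4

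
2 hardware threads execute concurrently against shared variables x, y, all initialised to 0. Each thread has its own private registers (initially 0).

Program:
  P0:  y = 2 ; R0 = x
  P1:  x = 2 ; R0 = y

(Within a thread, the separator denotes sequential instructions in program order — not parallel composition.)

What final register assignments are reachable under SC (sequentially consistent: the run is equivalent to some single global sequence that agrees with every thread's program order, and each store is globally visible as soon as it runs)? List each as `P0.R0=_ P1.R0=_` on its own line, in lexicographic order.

P0.R0=0 P1.R0=2
P0.R0=2 P1.R0=0
P0.R0=2 P1.R0=2

outcome vector order: (P0.R0,P1.R0)
|SC outcomes| = 3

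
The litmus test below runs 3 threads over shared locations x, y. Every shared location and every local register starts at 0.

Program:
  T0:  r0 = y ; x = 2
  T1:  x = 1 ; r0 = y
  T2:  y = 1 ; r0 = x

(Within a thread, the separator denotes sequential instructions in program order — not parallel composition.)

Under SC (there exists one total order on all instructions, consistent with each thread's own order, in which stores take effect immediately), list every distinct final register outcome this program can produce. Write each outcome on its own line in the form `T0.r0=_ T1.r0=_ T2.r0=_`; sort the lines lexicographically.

outcome vector order: (T0.r0,T1.r0,T2.r0)
|SC outcomes| = 10

T0.r0=0 T1.r0=0 T2.r0=1
T0.r0=0 T1.r0=0 T2.r0=2
T0.r0=0 T1.r0=1 T2.r0=0
T0.r0=0 T1.r0=1 T2.r0=1
T0.r0=0 T1.r0=1 T2.r0=2
T0.r0=1 T1.r0=0 T2.r0=1
T0.r0=1 T1.r0=0 T2.r0=2
T0.r0=1 T1.r0=1 T2.r0=0
T0.r0=1 T1.r0=1 T2.r0=1
T0.r0=1 T1.r0=1 T2.r0=2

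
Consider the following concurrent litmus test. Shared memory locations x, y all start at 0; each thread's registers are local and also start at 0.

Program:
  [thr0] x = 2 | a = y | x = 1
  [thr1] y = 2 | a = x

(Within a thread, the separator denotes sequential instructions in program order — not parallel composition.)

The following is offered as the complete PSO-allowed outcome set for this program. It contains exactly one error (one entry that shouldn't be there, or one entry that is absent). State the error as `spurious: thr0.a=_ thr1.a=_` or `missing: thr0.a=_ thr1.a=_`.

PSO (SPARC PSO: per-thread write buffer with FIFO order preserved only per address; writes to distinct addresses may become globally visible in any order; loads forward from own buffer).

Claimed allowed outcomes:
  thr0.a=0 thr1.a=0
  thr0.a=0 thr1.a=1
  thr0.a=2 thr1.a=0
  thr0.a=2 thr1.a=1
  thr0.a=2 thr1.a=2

outcome vector order: (thr0.a,thr1.a)
PSO: 6 outcomes — {(0,0); (0,1); (0,2); (2,0); (2,1); (2,2)}
PSO∖claimed = {(0,2)}

missing: thr0.a=0 thr1.a=2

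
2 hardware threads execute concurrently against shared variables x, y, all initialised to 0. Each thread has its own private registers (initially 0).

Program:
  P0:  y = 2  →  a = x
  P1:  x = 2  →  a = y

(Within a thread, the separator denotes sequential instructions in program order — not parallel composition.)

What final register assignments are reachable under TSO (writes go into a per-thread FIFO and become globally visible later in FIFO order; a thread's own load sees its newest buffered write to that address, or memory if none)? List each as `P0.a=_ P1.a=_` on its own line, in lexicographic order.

outcome vector order: (P0.a,P1.a)
|TSO outcomes| = 4

P0.a=0 P1.a=0
P0.a=0 P1.a=2
P0.a=2 P1.a=0
P0.a=2 P1.a=2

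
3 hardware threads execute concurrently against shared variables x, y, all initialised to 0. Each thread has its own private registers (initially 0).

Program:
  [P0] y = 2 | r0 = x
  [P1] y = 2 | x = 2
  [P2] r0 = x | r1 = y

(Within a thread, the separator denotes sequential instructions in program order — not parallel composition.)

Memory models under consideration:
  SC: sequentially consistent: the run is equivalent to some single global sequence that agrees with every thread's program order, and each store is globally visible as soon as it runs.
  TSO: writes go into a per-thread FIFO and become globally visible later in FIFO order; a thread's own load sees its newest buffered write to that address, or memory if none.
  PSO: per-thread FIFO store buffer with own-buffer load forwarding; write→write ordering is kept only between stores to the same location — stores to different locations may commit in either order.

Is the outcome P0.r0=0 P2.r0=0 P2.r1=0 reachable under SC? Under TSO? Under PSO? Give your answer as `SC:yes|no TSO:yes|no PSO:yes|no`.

outcome vector order: (P0.r0,P2.r0,P2.r1)
[SC] allowed = {(0,0,0), (0,0,2), (0,2,2), (2,0,0), (2,0,2), (2,2,2)}
[TSO] allowed = {(0,0,0), (0,0,2), (0,2,2), (2,0,0), (2,0,2), (2,2,2)}
[PSO] allowed = {(0,0,0), (0,0,2), (0,2,0), (0,2,2), (2,0,0), (2,0,2), (2,2,0), (2,2,2)}
target (0,0,0) ∈ {SC,TSO,PSO}

SC:yes TSO:yes PSO:yes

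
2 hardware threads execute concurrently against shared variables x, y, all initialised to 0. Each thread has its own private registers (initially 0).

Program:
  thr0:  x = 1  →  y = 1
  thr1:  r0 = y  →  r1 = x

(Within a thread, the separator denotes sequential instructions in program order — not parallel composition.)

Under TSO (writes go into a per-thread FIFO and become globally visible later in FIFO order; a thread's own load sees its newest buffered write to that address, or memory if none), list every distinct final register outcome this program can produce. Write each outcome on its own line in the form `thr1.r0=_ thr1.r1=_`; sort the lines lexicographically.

outcome vector order: (thr1.r0,thr1.r1)
|TSO outcomes| = 3

thr1.r0=0 thr1.r1=0
thr1.r0=0 thr1.r1=1
thr1.r0=1 thr1.r1=1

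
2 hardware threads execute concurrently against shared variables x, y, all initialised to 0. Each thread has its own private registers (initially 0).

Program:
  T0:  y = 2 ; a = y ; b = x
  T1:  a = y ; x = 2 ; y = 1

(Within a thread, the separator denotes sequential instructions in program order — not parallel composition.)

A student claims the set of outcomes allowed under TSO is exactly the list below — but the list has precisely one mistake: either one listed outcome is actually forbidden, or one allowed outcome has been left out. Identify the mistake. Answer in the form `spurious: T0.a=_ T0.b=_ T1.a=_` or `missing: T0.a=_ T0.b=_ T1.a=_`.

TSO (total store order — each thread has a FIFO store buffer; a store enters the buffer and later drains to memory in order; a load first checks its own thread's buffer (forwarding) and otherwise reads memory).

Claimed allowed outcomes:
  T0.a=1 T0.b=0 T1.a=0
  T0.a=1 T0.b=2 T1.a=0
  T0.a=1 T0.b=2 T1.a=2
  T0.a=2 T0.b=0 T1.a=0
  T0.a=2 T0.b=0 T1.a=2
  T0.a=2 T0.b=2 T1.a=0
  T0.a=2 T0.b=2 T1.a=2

outcome vector order: (T0.a,T0.b,T1.a)
under TSO → 1/2/0, 1/2/2, 2/0/0, 2/0/2, 2/2/0, 2/2/2
claimed∖TSO = {1/0/0}

spurious: T0.a=1 T0.b=0 T1.a=0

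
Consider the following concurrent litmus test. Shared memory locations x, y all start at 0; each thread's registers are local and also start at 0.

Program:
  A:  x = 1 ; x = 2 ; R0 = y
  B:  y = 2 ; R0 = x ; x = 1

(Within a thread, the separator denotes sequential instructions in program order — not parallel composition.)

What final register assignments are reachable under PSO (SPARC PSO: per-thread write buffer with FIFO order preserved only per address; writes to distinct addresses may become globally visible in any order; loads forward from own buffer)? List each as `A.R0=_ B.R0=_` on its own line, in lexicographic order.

outcome vector order: (A.R0,B.R0)
|PSO outcomes| = 6

A.R0=0 B.R0=0
A.R0=0 B.R0=1
A.R0=0 B.R0=2
A.R0=2 B.R0=0
A.R0=2 B.R0=1
A.R0=2 B.R0=2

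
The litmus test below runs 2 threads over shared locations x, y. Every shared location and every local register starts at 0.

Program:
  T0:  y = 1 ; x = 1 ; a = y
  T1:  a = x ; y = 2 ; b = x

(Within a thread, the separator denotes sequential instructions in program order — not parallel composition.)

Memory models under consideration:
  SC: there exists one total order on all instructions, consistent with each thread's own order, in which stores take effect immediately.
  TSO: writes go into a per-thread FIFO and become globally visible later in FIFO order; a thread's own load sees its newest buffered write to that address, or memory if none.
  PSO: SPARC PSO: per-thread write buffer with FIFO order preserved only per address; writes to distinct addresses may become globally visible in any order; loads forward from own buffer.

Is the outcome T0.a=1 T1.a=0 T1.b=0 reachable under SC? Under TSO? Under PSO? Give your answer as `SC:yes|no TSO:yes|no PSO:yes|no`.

outcome vector order: (T0.a,T1.a,T1.b)
SC: 6 outcomes — {100; 101; 111; 200; 201; 211}
TSO: 6 outcomes — {100; 101; 111; 200; 201; 211}
PSO: 6 outcomes — {100; 101; 111; 200; 201; 211}
target 100 ∈ {SC,TSO,PSO}

SC:yes TSO:yes PSO:yes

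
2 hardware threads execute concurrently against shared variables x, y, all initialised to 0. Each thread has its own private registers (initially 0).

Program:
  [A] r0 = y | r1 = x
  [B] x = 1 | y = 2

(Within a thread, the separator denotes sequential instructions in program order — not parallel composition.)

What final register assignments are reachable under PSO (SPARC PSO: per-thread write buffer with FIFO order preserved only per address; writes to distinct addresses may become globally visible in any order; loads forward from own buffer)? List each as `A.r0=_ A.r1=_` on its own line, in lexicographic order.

outcome vector order: (A.r0,A.r1)
|PSO outcomes| = 4

A.r0=0 A.r1=0
A.r0=0 A.r1=1
A.r0=2 A.r1=0
A.r0=2 A.r1=1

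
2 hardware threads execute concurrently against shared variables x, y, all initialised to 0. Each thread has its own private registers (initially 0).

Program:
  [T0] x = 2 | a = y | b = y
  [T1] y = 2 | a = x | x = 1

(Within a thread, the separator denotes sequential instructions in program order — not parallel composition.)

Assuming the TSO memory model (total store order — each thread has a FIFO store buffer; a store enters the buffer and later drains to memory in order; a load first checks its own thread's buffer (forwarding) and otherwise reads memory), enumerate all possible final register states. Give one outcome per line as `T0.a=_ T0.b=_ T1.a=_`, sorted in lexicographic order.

outcome vector order: (T0.a,T0.b,T1.a)
|TSO outcomes| = 6

T0.a=0 T0.b=0 T1.a=0
T0.a=0 T0.b=0 T1.a=2
T0.a=0 T0.b=2 T1.a=0
T0.a=0 T0.b=2 T1.a=2
T0.a=2 T0.b=2 T1.a=0
T0.a=2 T0.b=2 T1.a=2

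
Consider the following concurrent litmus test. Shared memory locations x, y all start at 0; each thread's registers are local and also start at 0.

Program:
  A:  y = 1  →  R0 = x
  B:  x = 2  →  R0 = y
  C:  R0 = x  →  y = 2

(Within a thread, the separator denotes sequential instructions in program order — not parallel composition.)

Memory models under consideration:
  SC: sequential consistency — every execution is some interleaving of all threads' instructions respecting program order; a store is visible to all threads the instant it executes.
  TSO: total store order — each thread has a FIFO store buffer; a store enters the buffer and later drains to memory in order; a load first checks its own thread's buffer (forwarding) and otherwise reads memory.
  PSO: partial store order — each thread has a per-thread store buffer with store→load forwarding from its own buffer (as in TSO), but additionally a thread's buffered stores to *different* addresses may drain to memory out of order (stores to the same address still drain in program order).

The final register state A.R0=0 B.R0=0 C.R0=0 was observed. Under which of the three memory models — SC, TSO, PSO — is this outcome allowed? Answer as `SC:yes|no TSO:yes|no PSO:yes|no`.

SC:no TSO:yes PSO:yes

outcome vector order: (A.R0,B.R0,C.R0)
under SC → 0/1/0 0/1/2 0/2/0 0/2/2 2/0/0 2/0/2 2/1/0 2/1/2 2/2/0 2/2/2
under TSO → 0/0/0 0/0/2 0/1/0 0/1/2 0/2/0 0/2/2 2/0/0 2/0/2 2/1/0 2/1/2 2/2/0 2/2/2
under PSO → 0/0/0 0/0/2 0/1/0 0/1/2 0/2/0 0/2/2 2/0/0 2/0/2 2/1/0 2/1/2 2/2/0 2/2/2
target 0/0/0 ∈ {TSO,PSO}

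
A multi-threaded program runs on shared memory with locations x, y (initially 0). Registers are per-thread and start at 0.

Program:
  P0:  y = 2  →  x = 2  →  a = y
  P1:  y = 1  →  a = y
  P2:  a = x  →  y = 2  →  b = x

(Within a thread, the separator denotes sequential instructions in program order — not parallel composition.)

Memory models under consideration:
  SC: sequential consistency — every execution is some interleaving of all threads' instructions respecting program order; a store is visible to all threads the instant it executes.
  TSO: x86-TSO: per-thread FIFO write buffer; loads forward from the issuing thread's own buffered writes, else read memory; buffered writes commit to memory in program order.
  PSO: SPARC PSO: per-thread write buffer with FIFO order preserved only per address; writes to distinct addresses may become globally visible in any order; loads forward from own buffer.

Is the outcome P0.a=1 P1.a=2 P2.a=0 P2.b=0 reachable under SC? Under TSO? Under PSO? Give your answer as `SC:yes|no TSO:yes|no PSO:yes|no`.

SC:no TSO:yes PSO:yes

outcome vector order: (P0.a,P1.a,P2.a,P2.b)
[SC] allowed = {1/1/0/0, 1/1/0/2, 1/1/2/2, 1/2/0/2, 1/2/2/2, 2/1/0/0, 2/1/0/2, 2/1/2/2, 2/2/0/0, 2/2/0/2, 2/2/2/2}
[TSO] allowed = {1/1/0/0, 1/1/0/2, 1/1/2/2, 1/2/0/0, 1/2/0/2, 1/2/2/2, 2/1/0/0, 2/1/0/2, 2/1/2/2, 2/2/0/0, 2/2/0/2, 2/2/2/2}
[PSO] allowed = {1/1/0/0, 1/1/0/2, 1/1/2/2, 1/2/0/0, 1/2/0/2, 1/2/2/2, 2/1/0/0, 2/1/0/2, 2/1/2/2, 2/2/0/0, 2/2/0/2, 2/2/2/2}
target 1/2/0/0 ∈ {TSO,PSO}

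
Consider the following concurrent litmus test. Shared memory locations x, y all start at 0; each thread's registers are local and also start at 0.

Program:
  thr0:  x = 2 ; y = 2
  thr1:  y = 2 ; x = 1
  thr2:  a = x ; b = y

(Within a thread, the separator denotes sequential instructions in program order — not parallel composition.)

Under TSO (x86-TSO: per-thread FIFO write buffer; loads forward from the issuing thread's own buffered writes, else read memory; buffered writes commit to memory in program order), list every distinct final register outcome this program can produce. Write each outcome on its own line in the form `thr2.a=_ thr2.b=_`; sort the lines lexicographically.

thr2.a=0 thr2.b=0
thr2.a=0 thr2.b=2
thr2.a=1 thr2.b=2
thr2.a=2 thr2.b=0
thr2.a=2 thr2.b=2

outcome vector order: (thr2.a,thr2.b)
|TSO outcomes| = 5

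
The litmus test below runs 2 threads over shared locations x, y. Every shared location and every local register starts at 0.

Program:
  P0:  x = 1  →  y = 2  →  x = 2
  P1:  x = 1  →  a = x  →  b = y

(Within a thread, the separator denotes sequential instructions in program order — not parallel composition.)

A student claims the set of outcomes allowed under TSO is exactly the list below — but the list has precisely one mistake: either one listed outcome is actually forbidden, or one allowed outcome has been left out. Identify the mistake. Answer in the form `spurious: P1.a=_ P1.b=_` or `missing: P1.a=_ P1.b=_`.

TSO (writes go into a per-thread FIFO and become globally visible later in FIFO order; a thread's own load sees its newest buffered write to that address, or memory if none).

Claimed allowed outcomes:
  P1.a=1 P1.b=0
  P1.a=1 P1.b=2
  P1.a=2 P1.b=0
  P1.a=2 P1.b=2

outcome vector order: (P1.a,P1.b)
under TSO → (1,0); (1,2); (2,2)
claimed∖TSO = {(2,0)}

spurious: P1.a=2 P1.b=0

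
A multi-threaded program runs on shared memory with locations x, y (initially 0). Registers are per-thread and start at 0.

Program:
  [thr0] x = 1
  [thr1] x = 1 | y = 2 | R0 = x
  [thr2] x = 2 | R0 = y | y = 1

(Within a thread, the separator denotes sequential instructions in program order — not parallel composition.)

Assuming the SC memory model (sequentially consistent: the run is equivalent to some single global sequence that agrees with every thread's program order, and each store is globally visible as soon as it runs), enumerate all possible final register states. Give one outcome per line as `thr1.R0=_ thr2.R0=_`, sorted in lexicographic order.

thr1.R0=1 thr2.R0=0
thr1.R0=1 thr2.R0=2
thr1.R0=2 thr2.R0=0
thr1.R0=2 thr2.R0=2

outcome vector order: (thr1.R0,thr2.R0)
|SC outcomes| = 4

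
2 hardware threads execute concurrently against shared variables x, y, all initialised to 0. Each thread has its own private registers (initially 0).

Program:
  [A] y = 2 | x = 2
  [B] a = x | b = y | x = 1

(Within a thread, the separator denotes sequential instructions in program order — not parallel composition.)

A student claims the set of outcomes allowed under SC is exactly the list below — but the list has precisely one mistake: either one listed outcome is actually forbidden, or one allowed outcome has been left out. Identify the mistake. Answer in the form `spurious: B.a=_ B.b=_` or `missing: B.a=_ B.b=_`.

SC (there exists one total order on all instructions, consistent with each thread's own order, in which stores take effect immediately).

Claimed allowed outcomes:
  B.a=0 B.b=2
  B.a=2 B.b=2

missing: B.a=0 B.b=0

outcome vector order: (B.a,B.b)
SC: 3 outcomes — {<0 0>, <0 2>, <2 2>}
SC∖claimed = {<0 0>}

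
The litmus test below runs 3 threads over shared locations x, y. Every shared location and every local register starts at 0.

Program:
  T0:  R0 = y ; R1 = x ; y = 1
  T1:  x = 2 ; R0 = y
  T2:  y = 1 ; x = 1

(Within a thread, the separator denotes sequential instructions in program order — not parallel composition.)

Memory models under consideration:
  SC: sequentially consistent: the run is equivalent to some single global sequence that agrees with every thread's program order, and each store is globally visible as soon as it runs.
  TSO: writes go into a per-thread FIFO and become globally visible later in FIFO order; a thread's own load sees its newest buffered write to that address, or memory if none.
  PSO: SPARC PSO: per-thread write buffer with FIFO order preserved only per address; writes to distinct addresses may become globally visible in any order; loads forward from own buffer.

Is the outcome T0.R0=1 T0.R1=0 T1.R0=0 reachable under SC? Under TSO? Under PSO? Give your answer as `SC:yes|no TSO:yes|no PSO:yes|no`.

outcome vector order: (T0.R0,T0.R1,T1.R0)
under SC → 0/0/0; 0/0/1; 0/1/0; 0/1/1; 0/2/0; 0/2/1; 1/0/1; 1/1/0; 1/1/1; 1/2/0; 1/2/1
under TSO → 0/0/0; 0/0/1; 0/1/0; 0/1/1; 0/2/0; 0/2/1; 1/0/0; 1/0/1; 1/1/0; 1/1/1; 1/2/0; 1/2/1
under PSO → 0/0/0; 0/0/1; 0/1/0; 0/1/1; 0/2/0; 0/2/1; 1/0/0; 1/0/1; 1/1/0; 1/1/1; 1/2/0; 1/2/1
target 1/0/0 ∈ {TSO,PSO}

SC:no TSO:yes PSO:yes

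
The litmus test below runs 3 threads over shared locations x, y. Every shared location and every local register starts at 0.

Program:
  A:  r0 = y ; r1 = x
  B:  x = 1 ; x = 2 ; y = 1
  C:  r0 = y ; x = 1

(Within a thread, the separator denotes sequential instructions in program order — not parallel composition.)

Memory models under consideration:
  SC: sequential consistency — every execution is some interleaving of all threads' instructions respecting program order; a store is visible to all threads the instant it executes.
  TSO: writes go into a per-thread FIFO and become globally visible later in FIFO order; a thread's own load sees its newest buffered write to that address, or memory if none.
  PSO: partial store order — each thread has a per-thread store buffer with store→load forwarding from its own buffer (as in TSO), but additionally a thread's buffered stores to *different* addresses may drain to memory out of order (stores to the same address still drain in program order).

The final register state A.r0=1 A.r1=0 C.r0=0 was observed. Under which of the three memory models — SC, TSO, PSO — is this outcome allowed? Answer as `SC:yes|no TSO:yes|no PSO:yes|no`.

SC:no TSO:no PSO:yes

outcome vector order: (A.r0,A.r1,C.r0)
under SC → (0,0,0); (0,0,1); (0,1,0); (0,1,1); (0,2,0); (0,2,1); (1,1,0); (1,1,1); (1,2,0); (1,2,1)
under TSO → (0,0,0); (0,0,1); (0,1,0); (0,1,1); (0,2,0); (0,2,1); (1,1,0); (1,1,1); (1,2,0); (1,2,1)
under PSO → (0,0,0); (0,0,1); (0,1,0); (0,1,1); (0,2,0); (0,2,1); (1,0,0); (1,0,1); (1,1,0); (1,1,1); (1,2,0); (1,2,1)
target (1,0,0) ∈ {PSO}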